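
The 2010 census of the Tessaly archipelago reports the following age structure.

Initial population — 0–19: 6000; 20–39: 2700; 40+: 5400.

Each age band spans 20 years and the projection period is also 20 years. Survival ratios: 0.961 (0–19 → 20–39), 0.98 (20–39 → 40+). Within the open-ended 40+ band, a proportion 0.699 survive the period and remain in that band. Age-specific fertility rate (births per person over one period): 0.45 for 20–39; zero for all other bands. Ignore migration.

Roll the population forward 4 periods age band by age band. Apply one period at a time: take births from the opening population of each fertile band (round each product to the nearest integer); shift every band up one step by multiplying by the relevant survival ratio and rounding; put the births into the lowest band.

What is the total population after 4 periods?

9825

Numbering the bands 1..3 from youngest to oldest:
[period 1]
Births: 2700 × 0.45 = 1215
Band 2: 6000 × 0.961 = 5766
Band 3: 2700 × 0.98 + 5400 × 0.699 = 2646 + 3775 = 6421
Population now: 0–19=1215, 20–39=5766, 40+=6421
[period 2]
Births: 5766 × 0.45 = 2595
Band 2: 1215 × 0.961 = 1168
Band 3: 5766 × 0.98 + 6421 × 0.699 = 5651 + 4488 = 10139
Population now: 0–19=2595, 20–39=1168, 40+=10139
[period 3]
Births: 1168 × 0.45 = 526
Band 2: 2595 × 0.961 = 2494
Band 3: 1168 × 0.98 + 10139 × 0.699 = 1145 + 7087 = 8232
Population now: 0–19=526, 20–39=2494, 40+=8232
[period 4]
Births: 2494 × 0.45 = 1122
Band 2: 526 × 0.961 = 505
Band 3: 2494 × 0.98 + 8232 × 0.699 = 2444 + 5754 = 8198
Population now: 0–19=1122, 20–39=505, 40+=8198
Total after period 4: 1122 + 505 + 8198 = 9825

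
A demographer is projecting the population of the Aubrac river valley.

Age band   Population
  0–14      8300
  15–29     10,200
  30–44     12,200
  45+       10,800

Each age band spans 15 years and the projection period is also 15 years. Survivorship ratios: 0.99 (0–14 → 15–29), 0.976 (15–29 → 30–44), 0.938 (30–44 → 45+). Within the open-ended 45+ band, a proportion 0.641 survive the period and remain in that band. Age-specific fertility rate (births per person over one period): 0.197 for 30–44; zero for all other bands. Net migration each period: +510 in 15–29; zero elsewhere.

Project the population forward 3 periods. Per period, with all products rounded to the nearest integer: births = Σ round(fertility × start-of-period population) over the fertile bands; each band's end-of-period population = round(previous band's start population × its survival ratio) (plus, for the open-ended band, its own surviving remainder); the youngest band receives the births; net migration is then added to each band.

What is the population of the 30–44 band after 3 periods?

(Bands numbered youngest = 1 to oldest = 4.)
Period 1.
Births: 12200 × 0.197 = 2403
Band 2: 8300 × 0.99 = 8217
Band 3: 10200 × 0.976 = 9955
Band 4: 12200 × 0.938 + 10800 × 0.641 = 11444 + 6923 = 18367
Net migration: Band 2 + 510 → 8727
Giving 2403 / 8727 / 9955 / 18367.
Period 2.
Births: 9955 × 0.197 = 1961
Band 2: 2403 × 0.99 = 2379
Band 3: 8727 × 0.976 = 8518
Band 4: 9955 × 0.938 + 18367 × 0.641 = 9338 + 11773 = 21111
Net migration: Band 2 + 510 → 2889
Giving 1961 / 2889 / 8518 / 21111.
Period 3.
Births: 8518 × 0.197 = 1678
Band 2: 1961 × 0.99 = 1941
Band 3: 2889 × 0.976 = 2820
Band 4: 8518 × 0.938 + 21111 × 0.641 = 7990 + 13532 = 21522
Net migration: Band 2 + 510 → 2451
Giving 1678 / 2451 / 2820 / 21522.

2820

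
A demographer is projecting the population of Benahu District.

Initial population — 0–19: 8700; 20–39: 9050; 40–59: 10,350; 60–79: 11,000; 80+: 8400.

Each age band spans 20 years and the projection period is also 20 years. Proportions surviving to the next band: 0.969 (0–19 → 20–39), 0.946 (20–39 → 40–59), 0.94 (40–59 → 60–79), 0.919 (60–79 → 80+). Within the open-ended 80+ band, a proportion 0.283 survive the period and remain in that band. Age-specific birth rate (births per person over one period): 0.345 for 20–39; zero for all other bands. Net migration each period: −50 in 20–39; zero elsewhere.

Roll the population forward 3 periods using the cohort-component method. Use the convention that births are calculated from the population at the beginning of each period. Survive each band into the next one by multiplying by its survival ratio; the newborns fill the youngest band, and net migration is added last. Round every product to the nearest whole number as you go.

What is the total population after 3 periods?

24967

Numbering the groups 1..5 from youngest to oldest:
— Period 1 —
Births: 9050 × 0.345 = 3122
Group 2: 8700 × 0.969 = 8430
Group 3: 9050 × 0.946 = 8561
Group 4: 10350 × 0.94 = 9729
Group 5: 11000 × 0.919 + 8400 × 0.283 = 10109 + 2377 = 12486
Net migration: Group 2 − 50 → 8380
End of period: [3122, 8380, 8561, 9729, 12486]
— Period 2 —
Births: 8380 × 0.345 = 2891
Group 2: 3122 × 0.969 = 3025
Group 3: 8380 × 0.946 = 7927
Group 4: 8561 × 0.94 = 8047
Group 5: 9729 × 0.919 + 12486 × 0.283 = 8941 + 3534 = 12475
Net migration: Group 2 − 50 → 2975
End of period: [2891, 2975, 7927, 8047, 12475]
— Period 3 —
Births: 2975 × 0.345 = 1026
Group 2: 2891 × 0.969 = 2801
Group 3: 2975 × 0.946 = 2814
Group 4: 7927 × 0.94 = 7451
Group 5: 8047 × 0.919 + 12475 × 0.283 = 7395 + 3530 = 10925
Net migration: Group 2 − 50 → 2751
End of period: [1026, 2751, 2814, 7451, 10925]
Total after period 3: 1026 + 2751 + 2814 + 7451 + 10925 = 24967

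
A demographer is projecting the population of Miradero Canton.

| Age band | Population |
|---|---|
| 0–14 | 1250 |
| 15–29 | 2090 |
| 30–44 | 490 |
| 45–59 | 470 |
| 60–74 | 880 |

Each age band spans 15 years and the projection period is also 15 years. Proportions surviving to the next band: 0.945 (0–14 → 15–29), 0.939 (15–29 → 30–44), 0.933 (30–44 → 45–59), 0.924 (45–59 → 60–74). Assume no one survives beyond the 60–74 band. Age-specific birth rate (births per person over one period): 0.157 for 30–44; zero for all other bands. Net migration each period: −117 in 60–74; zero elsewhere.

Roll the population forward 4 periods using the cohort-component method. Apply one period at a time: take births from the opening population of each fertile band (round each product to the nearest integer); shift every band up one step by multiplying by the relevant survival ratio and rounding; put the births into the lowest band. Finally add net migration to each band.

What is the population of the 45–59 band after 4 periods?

64

Call the bands 1 to 5, youngest first.
After projecting period 1:
Births: 490 × 0.157 = 77
Band 2: 1250 × 0.945 = 1181
Band 3: 2090 × 0.939 = 1963
Band 4: 490 × 0.933 = 457
Band 5: 470 × 0.924 = 434
Net migration: Band 5 − 117 → 317
Population now: 0–14=77, 15–29=1181, 30–44=1963, 45–59=457, 60–74=317
After projecting period 2:
Births: 1963 × 0.157 = 308
Band 2: 77 × 0.945 = 73
Band 3: 1181 × 0.939 = 1109
Band 4: 1963 × 0.933 = 1831
Band 5: 457 × 0.924 = 422
Net migration: Band 5 − 117 → 305
Population now: 0–14=308, 15–29=73, 30–44=1109, 45–59=1831, 60–74=305
After projecting period 3:
Births: 1109 × 0.157 = 174
Band 2: 308 × 0.945 = 291
Band 3: 73 × 0.939 = 69
Band 4: 1109 × 0.933 = 1035
Band 5: 1831 × 0.924 = 1692
Net migration: Band 5 − 117 → 1575
Population now: 0–14=174, 15–29=291, 30–44=69, 45–59=1035, 60–74=1575
After projecting period 4:
Births: 69 × 0.157 = 11
Band 2: 174 × 0.945 = 164
Band 3: 291 × 0.939 = 273
Band 4: 69 × 0.933 = 64
Band 5: 1035 × 0.924 = 956
Net migration: Band 5 − 117 → 839
Population now: 0–14=11, 15–29=164, 30–44=273, 45–59=64, 60–74=839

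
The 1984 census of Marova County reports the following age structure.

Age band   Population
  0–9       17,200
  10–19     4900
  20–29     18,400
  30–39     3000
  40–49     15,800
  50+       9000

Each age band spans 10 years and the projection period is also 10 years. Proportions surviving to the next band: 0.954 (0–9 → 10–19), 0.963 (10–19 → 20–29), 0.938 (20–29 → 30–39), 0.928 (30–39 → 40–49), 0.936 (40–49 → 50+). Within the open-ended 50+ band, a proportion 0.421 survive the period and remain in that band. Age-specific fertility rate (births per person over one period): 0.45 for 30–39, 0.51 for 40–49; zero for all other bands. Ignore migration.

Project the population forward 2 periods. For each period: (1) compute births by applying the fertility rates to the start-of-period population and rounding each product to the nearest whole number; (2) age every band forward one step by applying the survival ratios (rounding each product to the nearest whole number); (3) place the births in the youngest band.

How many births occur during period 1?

Call the groups 1 to 6, youngest first.
Period 1:
Births: 3000 * 0.45 = 1350, 15800 * 0.51 = 8058 → 9408
Group 2: 17200 * 0.954 = 16409
Group 3: 4900 * 0.963 = 4719
Group 4: 18400 * 0.938 = 17259
Group 5: 3000 * 0.928 = 2784
Group 6: 15800 * 0.936 + 9000 * 0.421 = 14789 + 3789 = 18578
Population now: 0–9=9408, 10–19=16409, 20–29=4719, 30–39=17259, 40–49=2784, 50+=18578

9408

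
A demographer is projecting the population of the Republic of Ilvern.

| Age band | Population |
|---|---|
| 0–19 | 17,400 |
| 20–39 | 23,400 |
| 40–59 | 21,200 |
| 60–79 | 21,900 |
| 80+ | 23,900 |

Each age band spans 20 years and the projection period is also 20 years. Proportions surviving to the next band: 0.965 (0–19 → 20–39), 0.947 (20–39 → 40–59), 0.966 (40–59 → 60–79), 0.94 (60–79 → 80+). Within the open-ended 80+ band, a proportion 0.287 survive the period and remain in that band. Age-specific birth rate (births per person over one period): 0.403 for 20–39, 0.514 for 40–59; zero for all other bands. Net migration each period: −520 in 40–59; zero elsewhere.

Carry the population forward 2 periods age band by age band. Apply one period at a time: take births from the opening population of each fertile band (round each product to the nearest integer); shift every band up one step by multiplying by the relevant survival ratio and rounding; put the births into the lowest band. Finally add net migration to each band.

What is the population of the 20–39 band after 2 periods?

Call the groups 1 to 5, youngest first.
[period 1]
Births: 23400 × 0.403 = 9430  |  21200 × 0.514 = 10897 — total 20327
Group 2: 17400 × 0.965 = 16791
Group 3: 23400 × 0.947 = 22160
Group 4: 21200 × 0.966 = 20479
Group 5: 21900 × 0.94 + 23900 × 0.287 = 20586 + 6859 = 27445
Net migration: Group 3 − 520 → 21640
→ [20327, 16791, 21640, 20479, 27445]
[period 2]
Births: 16791 × 0.403 = 6767  |  21640 × 0.514 = 11123 — total 17890
Group 2: 20327 × 0.965 = 19616
Group 3: 16791 × 0.947 = 15901
Group 4: 21640 × 0.966 = 20904
Group 5: 20479 × 0.94 + 27445 × 0.287 = 19250 + 7877 = 27127
Net migration: Group 3 − 520 → 15381
→ [17890, 19616, 15381, 20904, 27127]

19616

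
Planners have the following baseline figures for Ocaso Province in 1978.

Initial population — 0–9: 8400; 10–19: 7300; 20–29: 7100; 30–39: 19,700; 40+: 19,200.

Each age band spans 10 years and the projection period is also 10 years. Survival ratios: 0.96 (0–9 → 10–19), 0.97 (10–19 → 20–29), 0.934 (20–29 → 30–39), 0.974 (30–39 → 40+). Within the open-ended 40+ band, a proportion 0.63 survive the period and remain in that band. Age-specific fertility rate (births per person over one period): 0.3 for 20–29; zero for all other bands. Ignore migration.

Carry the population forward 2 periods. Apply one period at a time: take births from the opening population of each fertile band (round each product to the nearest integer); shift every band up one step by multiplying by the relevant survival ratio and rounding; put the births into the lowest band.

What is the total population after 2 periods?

Let group 1 be 0–9 through group 5 = 40+.
Period 1:
Births: 7100 × 0.3 = 2130
Group 2: 8400 × 0.96 = 8064
Group 3: 7300 × 0.97 = 7081
Group 4: 7100 × 0.934 = 6631
Group 5: 19700 × 0.974 + 19200 × 0.63 = 19188 + 12096 = 31284
Population now: 0–9=2130, 10–19=8064, 20–29=7081, 30–39=6631, 40+=31284
Period 2:
Births: 7081 × 0.3 = 2124
Group 2: 2130 × 0.96 = 2045
Group 3: 8064 × 0.97 = 7822
Group 4: 7081 × 0.934 = 6614
Group 5: 6631 × 0.974 + 31284 × 0.63 = 6459 + 19709 = 26168
Population now: 0–9=2124, 10–19=2045, 20–29=7822, 30–39=6614, 40+=26168
Total after period 2: 2124 + 2045 + 7822 + 6614 + 26168 = 44773

44773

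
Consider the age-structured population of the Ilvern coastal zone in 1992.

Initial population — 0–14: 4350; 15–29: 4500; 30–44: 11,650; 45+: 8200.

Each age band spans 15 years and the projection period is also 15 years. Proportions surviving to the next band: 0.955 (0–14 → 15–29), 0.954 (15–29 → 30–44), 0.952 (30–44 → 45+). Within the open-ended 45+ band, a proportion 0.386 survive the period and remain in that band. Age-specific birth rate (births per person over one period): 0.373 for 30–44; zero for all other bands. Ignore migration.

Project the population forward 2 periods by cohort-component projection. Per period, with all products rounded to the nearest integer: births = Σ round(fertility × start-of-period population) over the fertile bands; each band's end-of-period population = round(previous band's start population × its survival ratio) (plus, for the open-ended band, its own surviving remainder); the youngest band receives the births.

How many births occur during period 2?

After projecting period 1:
Births: 11650 × 0.373 = 4345
15–29: 4350 × 0.955 = 4154
30–44: 4500 × 0.954 = 4293
45+: 11650 × 0.952 + 8200 × 0.386 = 11091 + 3165 = 14256
Giving 4345 / 4154 / 4293 / 14256.
After projecting period 2:
Births: 4293 × 0.373 = 1601
15–29: 4345 × 0.955 = 4149
30–44: 4154 × 0.954 = 3963
45+: 4293 × 0.952 + 14256 × 0.386 = 4087 + 5503 = 9590
Giving 1601 / 4149 / 3963 / 9590.

1601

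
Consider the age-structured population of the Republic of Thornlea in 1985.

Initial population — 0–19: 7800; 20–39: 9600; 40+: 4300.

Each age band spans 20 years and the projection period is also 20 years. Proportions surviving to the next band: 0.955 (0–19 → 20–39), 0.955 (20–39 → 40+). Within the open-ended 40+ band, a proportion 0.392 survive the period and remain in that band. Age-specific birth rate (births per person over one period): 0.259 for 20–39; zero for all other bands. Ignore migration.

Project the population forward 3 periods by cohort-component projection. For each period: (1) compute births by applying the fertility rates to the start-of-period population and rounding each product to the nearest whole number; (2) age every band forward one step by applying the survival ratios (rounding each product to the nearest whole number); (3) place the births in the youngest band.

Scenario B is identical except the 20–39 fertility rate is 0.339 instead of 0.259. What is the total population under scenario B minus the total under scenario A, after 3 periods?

1709

Numbering the groups 1..3 from youngest to oldest:
— Period 1 —
Births: 9600 × 0.259 = 2486
Group 2: 7800 × 0.955 = 7449
Group 3: 9600 × 0.955 + 4300 × 0.392 = 9168 + 1686 = 10854
End of period: [2486, 7449, 10854]
— Period 2 —
Births: 7449 × 0.259 = 1929
Group 2: 2486 × 0.955 = 2374
Group 3: 7449 × 0.955 + 10854 × 0.392 = 7114 + 4255 = 11369
End of period: [1929, 2374, 11369]
— Period 3 —
Births: 2374 × 0.259 = 615
Group 2: 1929 × 0.955 = 1842
Group 3: 2374 × 0.955 + 11369 × 0.392 = 2267 + 4457 = 6724
End of period: [615, 1842, 6724]
Scenario A total after 3 periods: 9181
Scenario B projection —
— Period 1 —
Births: 9600 × 0.339 = 3254
Group 2: 7800 × 0.955 = 7449
Group 3: 9600 × 0.955 + 4300 × 0.392 = 9168 + 1686 = 10854
End of period: [3254, 7449, 10854]
— Period 2 —
Births: 7449 × 0.339 = 2525
Group 2: 3254 × 0.955 = 3108
Group 3: 7449 × 0.955 + 10854 × 0.392 = 7114 + 4255 = 11369
End of period: [2525, 3108, 11369]
— Period 3 —
Births: 3108 × 0.339 = 1054
Group 2: 2525 × 0.955 = 2411
Group 3: 3108 × 0.955 + 11369 × 0.392 = 2968 + 4457 = 7425
End of period: [1054, 2411, 7425]
Scenario B total after 3 periods: 10890
Difference B − A = 10890 − 9181 = 1709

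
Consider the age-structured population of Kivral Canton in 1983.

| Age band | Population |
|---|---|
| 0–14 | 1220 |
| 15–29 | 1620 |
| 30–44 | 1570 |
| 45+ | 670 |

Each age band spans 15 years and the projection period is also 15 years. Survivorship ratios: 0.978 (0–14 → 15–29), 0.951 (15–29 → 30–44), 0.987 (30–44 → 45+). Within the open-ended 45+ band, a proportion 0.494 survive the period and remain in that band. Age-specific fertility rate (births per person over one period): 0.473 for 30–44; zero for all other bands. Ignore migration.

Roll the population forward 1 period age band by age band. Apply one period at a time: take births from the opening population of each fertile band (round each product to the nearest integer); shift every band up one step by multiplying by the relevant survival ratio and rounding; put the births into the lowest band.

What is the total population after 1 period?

5358

— Period 1 —
Births: 1570 × 0.473 = 743
15–29: 1220 × 0.978 = 1193
30–44: 1620 × 0.951 = 1541
45+: 1570 × 0.987 + 670 × 0.494 = 1550 + 331 = 1881
→ [743, 1193, 1541, 1881]
Total after period 1: 743 + 1193 + 1541 + 1881 = 5358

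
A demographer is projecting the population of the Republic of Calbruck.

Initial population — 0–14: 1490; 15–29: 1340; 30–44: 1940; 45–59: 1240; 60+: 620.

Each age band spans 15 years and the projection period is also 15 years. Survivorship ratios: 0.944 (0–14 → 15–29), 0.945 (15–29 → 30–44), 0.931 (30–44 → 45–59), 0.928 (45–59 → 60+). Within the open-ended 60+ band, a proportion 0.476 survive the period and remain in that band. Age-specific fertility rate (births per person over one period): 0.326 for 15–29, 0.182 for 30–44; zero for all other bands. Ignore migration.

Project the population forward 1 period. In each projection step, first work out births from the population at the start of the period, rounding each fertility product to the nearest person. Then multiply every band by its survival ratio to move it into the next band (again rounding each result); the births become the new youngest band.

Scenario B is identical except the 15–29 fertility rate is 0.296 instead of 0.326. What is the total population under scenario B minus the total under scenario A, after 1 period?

-40

Period 1.
Births: 1340 × 0.326 = 437 ; 1940 × 0.182 = 353 → 790
15–29: 1490 × 0.944 = 1407
30–44: 1340 × 0.945 = 1266
45–59: 1940 × 0.931 = 1806
60+: 1240 × 0.928 + 620 × 0.476 = 1151 + 295 = 1446
End of period: [790, 1407, 1266, 1806, 1446]
Scenario A total after 1 period: 6715
Scenario B projection —
Period 1.
Births: 1340 × 0.296 = 397 ; 1940 × 0.182 = 353 → 750
15–29: 1490 × 0.944 = 1407
30–44: 1340 × 0.945 = 1266
45–59: 1940 × 0.931 = 1806
60+: 1240 × 0.928 + 620 × 0.476 = 1151 + 295 = 1446
End of period: [750, 1407, 1266, 1806, 1446]
Scenario B total after 1 period: 6675
Difference B − A = 6675 − 6715 = -40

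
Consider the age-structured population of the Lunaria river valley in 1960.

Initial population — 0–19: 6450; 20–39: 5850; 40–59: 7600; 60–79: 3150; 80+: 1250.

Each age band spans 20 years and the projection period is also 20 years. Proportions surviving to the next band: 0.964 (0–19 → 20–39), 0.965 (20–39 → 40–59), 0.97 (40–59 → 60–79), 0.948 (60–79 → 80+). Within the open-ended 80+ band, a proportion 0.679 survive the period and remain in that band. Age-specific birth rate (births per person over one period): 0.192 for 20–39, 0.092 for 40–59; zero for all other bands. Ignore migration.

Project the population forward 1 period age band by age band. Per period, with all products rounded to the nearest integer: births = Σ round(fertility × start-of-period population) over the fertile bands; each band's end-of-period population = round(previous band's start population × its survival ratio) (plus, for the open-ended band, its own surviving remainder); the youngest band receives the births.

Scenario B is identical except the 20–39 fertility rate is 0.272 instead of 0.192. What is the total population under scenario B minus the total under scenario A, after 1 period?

Period 1:
Births: 5850 × 0.192 = 1123  |  7600 × 0.092 = 699 → total 1822
20–39: 6450 × 0.964 = 6218
40–59: 5850 × 0.965 = 5645
60–79: 7600 × 0.97 = 7372
80+: 3150 × 0.948 + 1250 × 0.679 = 2986 + 849 = 3835
End of period: [1822, 6218, 5645, 7372, 3835]
Scenario A total after 1 period: 24892
Scenario B projection —
Period 1:
Births: 5850 × 0.272 = 1591  |  7600 × 0.092 = 699 → total 2290
20–39: 6450 × 0.964 = 6218
40–59: 5850 × 0.965 = 5645
60–79: 7600 × 0.97 = 7372
80+: 3150 × 0.948 + 1250 × 0.679 = 2986 + 849 = 3835
End of period: [2290, 6218, 5645, 7372, 3835]
Scenario B total after 1 period: 25360
Difference B − A = 25360 − 24892 = 468

468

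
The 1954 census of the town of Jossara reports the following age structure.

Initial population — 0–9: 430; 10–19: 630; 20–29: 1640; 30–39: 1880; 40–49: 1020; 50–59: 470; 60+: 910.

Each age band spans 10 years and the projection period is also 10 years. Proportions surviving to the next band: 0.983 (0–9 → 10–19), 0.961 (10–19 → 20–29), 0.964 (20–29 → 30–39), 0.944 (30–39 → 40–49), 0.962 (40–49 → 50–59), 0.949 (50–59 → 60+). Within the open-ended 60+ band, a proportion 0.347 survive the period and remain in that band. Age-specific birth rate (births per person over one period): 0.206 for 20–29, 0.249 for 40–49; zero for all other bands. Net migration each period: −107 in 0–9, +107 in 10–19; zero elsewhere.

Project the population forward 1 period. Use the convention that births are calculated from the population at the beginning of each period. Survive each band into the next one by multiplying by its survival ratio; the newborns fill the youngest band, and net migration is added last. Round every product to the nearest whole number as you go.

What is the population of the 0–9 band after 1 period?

After projecting period 1:
Births: 1640 × 0.206 = 338 ; 1020 × 0.249 = 254 → total 592
10–19: 430 × 0.983 = 423
20–29: 630 × 0.961 = 605
30–39: 1640 × 0.964 = 1581
40–49: 1880 × 0.944 = 1775
50–59: 1020 × 0.962 = 981
60+: 470 × 0.949 + 910 × 0.347 = 446 + 316 = 762
Net migration: 0–9 − 107 → 485; 10–19 + 107 → 530
Giving 485 / 530 / 605 / 1581 / 1775 / 981 / 762.

485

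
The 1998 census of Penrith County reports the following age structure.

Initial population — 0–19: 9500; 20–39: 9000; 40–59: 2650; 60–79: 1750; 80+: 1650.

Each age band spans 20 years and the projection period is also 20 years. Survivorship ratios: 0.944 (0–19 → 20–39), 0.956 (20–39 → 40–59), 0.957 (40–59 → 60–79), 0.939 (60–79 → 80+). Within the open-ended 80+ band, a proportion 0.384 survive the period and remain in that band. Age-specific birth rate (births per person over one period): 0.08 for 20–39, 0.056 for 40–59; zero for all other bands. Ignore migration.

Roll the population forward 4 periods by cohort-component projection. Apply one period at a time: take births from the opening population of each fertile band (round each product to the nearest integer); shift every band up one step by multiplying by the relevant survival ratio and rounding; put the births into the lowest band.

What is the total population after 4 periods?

(Groups numbered youngest = 1 to oldest = 5.)
Period 1:
Births: 9000 * 0.08 = 720, 2650 * 0.056 = 148 → 868
Group 2: 9500 * 0.944 = 8968
Group 3: 9000 * 0.956 = 8604
Group 4: 2650 * 0.957 = 2536
Group 5: 1750 * 0.939 + 1650 * 0.384 = 1643 + 634 = 2277
Population now: 0–19=868, 20–39=8968, 40–59=8604, 60–79=2536, 80+=2277
Period 2:
Births: 8968 * 0.08 = 717, 8604 * 0.056 = 482 → 1199
Group 2: 868 * 0.944 = 819
Group 3: 8968 * 0.956 = 8573
Group 4: 8604 * 0.957 = 8234
Group 5: 2536 * 0.939 + 2277 * 0.384 = 2381 + 874 = 3255
Population now: 0–19=1199, 20–39=819, 40–59=8573, 60–79=8234, 80+=3255
Period 3:
Births: 819 * 0.08 = 66, 8573 * 0.056 = 480 → 546
Group 2: 1199 * 0.944 = 1132
Group 3: 819 * 0.956 = 783
Group 4: 8573 * 0.957 = 8204
Group 5: 8234 * 0.939 + 3255 * 0.384 = 7732 + 1250 = 8982
Population now: 0–19=546, 20–39=1132, 40–59=783, 60–79=8204, 80+=8982
Period 4:
Births: 1132 * 0.08 = 91, 783 * 0.056 = 44 → 135
Group 2: 546 * 0.944 = 515
Group 3: 1132 * 0.956 = 1082
Group 4: 783 * 0.957 = 749
Group 5: 8204 * 0.939 + 8982 * 0.384 = 7704 + 3449 = 11153
Population now: 0–19=135, 20–39=515, 40–59=1082, 60–79=749, 80+=11153
Total after period 4: 135 + 515 + 1082 + 749 + 11153 = 13634

13634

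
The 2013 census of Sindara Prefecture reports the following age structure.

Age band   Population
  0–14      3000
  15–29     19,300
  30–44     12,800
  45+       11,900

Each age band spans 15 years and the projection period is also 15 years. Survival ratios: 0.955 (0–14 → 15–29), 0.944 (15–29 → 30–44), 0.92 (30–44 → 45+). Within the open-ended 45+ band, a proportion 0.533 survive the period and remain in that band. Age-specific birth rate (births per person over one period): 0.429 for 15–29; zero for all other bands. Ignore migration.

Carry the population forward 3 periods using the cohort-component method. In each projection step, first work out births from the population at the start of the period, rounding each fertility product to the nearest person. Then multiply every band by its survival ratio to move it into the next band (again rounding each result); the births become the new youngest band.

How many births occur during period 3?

(Groups numbered youngest = 1 to oldest = 4.)
After projecting period 1:
Births: 19300 × 0.429 = 8280
Group 2: 3000 × 0.955 = 2865
Group 3: 19300 × 0.944 = 18219
Group 4: 12800 × 0.92 + 11900 × 0.533 = 11776 + 6343 = 18119
→ [8280, 2865, 18219, 18119]
After projecting period 2:
Births: 2865 × 0.429 = 1229
Group 2: 8280 × 0.955 = 7907
Group 3: 2865 × 0.944 = 2705
Group 4: 18219 × 0.92 + 18119 × 0.533 = 16761 + 9657 = 26418
→ [1229, 7907, 2705, 26418]
After projecting period 3:
Births: 7907 × 0.429 = 3392
Group 2: 1229 × 0.955 = 1174
Group 3: 7907 × 0.944 = 7464
Group 4: 2705 × 0.92 + 26418 × 0.533 = 2489 + 14081 = 16570
→ [3392, 1174, 7464, 16570]

3392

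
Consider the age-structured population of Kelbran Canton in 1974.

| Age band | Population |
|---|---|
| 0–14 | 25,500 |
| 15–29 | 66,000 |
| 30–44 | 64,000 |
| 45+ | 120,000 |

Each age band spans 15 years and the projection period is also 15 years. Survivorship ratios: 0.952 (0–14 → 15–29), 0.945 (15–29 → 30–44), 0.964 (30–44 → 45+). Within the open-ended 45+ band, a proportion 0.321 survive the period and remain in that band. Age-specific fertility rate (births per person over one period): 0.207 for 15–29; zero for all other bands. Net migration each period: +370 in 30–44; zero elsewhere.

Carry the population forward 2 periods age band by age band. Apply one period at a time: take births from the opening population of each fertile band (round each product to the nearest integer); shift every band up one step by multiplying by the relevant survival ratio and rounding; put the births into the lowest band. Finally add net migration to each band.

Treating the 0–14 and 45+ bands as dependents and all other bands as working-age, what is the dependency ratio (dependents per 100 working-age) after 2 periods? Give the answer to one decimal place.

Numbering the bands 1..4 from youngest to oldest:
After projecting period 1:
Births: 66000 * 0.207 = 13662
Band 2: 25500 * 0.952 = 24276
Band 3: 66000 * 0.945 = 62370
Band 4: 64000 * 0.964 + 120000 * 0.321 = 61696 + 38520 = 100216
Net migration: Band 3 + 370 → 62740
Giving 13662 / 24276 / 62740 / 100216.
After projecting period 2:
Births: 24276 * 0.207 = 5025
Band 2: 13662 * 0.952 = 13006
Band 3: 24276 * 0.945 = 22941
Band 4: 62740 * 0.964 + 100216 * 0.321 = 60481 + 32169 = 92650
Net migration: Band 3 + 370 → 23311
Giving 5025 / 13006 / 23311 / 92650.
Dependents (band 0–14 + band 45+) = 5025 + 92650 = 97675; working-age = 36317; ratio = 97675/36317 × 100 = 269.0

269.0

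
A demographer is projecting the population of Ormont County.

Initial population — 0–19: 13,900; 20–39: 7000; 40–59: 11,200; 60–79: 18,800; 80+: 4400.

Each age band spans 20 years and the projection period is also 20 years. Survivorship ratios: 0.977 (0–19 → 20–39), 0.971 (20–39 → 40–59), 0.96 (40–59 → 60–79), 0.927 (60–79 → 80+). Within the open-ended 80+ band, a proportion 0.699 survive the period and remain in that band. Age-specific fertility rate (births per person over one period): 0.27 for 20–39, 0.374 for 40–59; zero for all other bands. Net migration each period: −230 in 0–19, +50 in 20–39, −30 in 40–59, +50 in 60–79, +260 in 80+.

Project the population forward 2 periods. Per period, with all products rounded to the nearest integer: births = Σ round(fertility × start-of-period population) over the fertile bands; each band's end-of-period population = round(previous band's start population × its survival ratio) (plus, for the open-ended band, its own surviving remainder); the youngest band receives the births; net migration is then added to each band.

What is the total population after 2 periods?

56283

(Bands numbered youngest = 1 to oldest = 5.)
After projecting period 1:
Births: 7000 × 0.27 = 1890, 11200 × 0.374 = 4189 → total 6079
Band 2: 13900 × 0.977 = 13580
Band 3: 7000 × 0.971 = 6797
Band 4: 11200 × 0.96 = 10752
Band 5: 18800 × 0.927 + 4400 × 0.699 = 17428 + 3076 = 20504
Net migration: Band 1 − 230 → 5849; Band 2 + 50 → 13630; Band 3 − 30 → 6767; Band 4 + 50 → 10802; Band 5 + 260 → 20764
Population now: 0–19=5849, 20–39=13630, 40–59=6767, 60–79=10802, 80+=20764
After projecting period 2:
Births: 13630 × 0.27 = 3680, 6767 × 0.374 = 2531 → total 6211
Band 2: 5849 × 0.977 = 5714
Band 3: 13630 × 0.971 = 13235
Band 4: 6767 × 0.96 = 6496
Band 5: 10802 × 0.927 + 20764 × 0.699 = 10013 + 14514 = 24527
Net migration: Band 1 − 230 → 5981; Band 2 + 50 → 5764; Band 3 − 30 → 13205; Band 4 + 50 → 6546; Band 5 + 260 → 24787
Population now: 0–19=5981, 20–39=5764, 40–59=13205, 60–79=6546, 80+=24787
Total after period 2: 5981 + 5764 + 13205 + 6546 + 24787 = 56283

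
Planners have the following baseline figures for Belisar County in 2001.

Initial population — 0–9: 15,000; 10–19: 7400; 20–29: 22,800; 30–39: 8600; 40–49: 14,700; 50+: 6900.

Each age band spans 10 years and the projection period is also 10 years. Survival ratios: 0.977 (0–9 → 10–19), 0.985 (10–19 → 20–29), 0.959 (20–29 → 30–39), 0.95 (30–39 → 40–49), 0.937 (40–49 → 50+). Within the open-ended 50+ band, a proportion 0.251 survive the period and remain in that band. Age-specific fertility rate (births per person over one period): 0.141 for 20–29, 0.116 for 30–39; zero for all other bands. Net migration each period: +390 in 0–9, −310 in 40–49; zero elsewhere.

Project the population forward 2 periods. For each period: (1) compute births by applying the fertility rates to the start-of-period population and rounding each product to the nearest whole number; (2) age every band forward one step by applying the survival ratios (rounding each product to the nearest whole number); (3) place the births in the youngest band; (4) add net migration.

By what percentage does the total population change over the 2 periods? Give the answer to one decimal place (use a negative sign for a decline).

— Period 1 —
Births: 22800 × 0.141 = 3215  |  8600 × 0.116 = 998 → total 4213
10–19: 15000 × 0.977 = 14655
20–29: 7400 × 0.985 = 7289
30–39: 22800 × 0.959 = 21865
40–49: 8600 × 0.95 = 8170
50+: 14700 × 0.937 + 6900 × 0.251 = 13774 + 1732 = 15506
Net migration: 0–9 + 390 → 4603; 40–49 − 310 → 7860
End of period: [4603, 14655, 7289, 21865, 7860, 15506]
— Period 2 —
Births: 7289 × 0.141 = 1028  |  21865 × 0.116 = 2536 → total 3564
10–19: 4603 × 0.977 = 4497
20–29: 14655 × 0.985 = 14435
30–39: 7289 × 0.959 = 6990
40–49: 21865 × 0.95 = 20772
50+: 7860 × 0.937 + 15506 × 0.251 = 7365 + 3892 = 11257
Net migration: 0–9 + 390 → 3954; 40–49 − 310 → 20462
End of period: [3954, 4497, 14435, 6990, 20462, 11257]
Total: 75400 → 61595; change = -13805; percentage change = -18.3%

-18.3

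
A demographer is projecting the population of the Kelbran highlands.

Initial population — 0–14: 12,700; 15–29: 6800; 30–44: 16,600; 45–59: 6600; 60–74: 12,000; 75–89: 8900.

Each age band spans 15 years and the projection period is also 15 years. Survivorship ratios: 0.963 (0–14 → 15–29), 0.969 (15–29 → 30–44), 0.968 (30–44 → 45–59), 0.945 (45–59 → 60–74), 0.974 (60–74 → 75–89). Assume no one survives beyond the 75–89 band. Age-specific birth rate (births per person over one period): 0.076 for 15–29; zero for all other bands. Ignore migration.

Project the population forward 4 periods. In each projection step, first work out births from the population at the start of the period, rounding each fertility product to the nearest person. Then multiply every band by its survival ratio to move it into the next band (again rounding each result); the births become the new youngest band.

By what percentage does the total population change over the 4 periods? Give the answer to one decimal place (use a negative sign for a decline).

Let band 1 be 0–14 through band 6 = 75–89.
[period 1]
Births: 6800 * 0.076 = 517
Band 2: 12700 * 0.963 = 12230
Band 3: 6800 * 0.969 = 6589
Band 4: 16600 * 0.968 = 16069
Band 5: 6600 * 0.945 = 6237
Band 6: 12000 * 0.974 = 11688
Giving 517 / 12230 / 6589 / 16069 / 6237 / 11688.
[period 2]
Births: 12230 * 0.076 = 929
Band 2: 517 * 0.963 = 498
Band 3: 12230 * 0.969 = 11851
Band 4: 6589 * 0.968 = 6378
Band 5: 16069 * 0.945 = 15185
Band 6: 6237 * 0.974 = 6075
Giving 929 / 498 / 11851 / 6378 / 15185 / 6075.
[period 3]
Births: 498 * 0.076 = 38
Band 2: 929 * 0.963 = 895
Band 3: 498 * 0.969 = 483
Band 4: 11851 * 0.968 = 11472
Band 5: 6378 * 0.945 = 6027
Band 6: 15185 * 0.974 = 14790
Giving 38 / 895 / 483 / 11472 / 6027 / 14790.
[period 4]
Births: 895 * 0.076 = 68
Band 2: 38 * 0.963 = 37
Band 3: 895 * 0.969 = 867
Band 4: 483 * 0.968 = 468
Band 5: 11472 * 0.945 = 10841
Band 6: 6027 * 0.974 = 5870
Giving 68 / 37 / 867 / 468 / 10841 / 5870.
Total: 63600 → 18151; change = -45449; percentage change = -71.5%

-71.5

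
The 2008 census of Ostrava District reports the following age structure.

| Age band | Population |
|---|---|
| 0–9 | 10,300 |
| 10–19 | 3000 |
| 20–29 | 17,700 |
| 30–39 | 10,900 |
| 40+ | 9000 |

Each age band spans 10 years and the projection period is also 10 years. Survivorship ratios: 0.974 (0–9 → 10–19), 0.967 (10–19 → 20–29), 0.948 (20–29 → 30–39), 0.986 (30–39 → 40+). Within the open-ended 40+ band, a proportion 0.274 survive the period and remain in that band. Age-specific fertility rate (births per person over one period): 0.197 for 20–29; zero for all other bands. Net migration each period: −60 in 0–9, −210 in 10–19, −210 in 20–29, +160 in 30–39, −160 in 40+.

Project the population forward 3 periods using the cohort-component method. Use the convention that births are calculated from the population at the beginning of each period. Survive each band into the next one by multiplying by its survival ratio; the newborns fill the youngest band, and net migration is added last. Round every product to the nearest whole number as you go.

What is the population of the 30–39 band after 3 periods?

Numbering the groups 1..5 from youngest to oldest:
Period 1.
Births: 17700 × 0.197 = 3487
Group 2: 10300 × 0.974 = 10032
Group 3: 3000 × 0.967 = 2901
Group 4: 17700 × 0.948 = 16780
Group 5: 10900 × 0.986 + 9000 × 0.274 = 10747 + 2466 = 13213
Net migration: Group 1 − 60 → 3427; Group 2 − 210 → 9822; Group 3 − 210 → 2691; Group 4 + 160 → 16940; Group 5 − 160 → 13053
→ [3427, 9822, 2691, 16940, 13053]
Period 2.
Births: 2691 × 0.197 = 530
Group 2: 3427 × 0.974 = 3338
Group 3: 9822 × 0.967 = 9498
Group 4: 2691 × 0.948 = 2551
Group 5: 16940 × 0.986 + 13053 × 0.274 = 16703 + 3577 = 20280
Net migration: Group 1 − 60 → 470; Group 2 − 210 → 3128; Group 3 − 210 → 9288; Group 4 + 160 → 2711; Group 5 − 160 → 20120
→ [470, 3128, 9288, 2711, 20120]
Period 3.
Births: 9288 × 0.197 = 1830
Group 2: 470 × 0.974 = 458
Group 3: 3128 × 0.967 = 3025
Group 4: 9288 × 0.948 = 8805
Group 5: 2711 × 0.986 + 20120 × 0.274 = 2673 + 5513 = 8186
Net migration: Group 1 − 60 → 1770; Group 2 − 210 → 248; Group 3 − 210 → 2815; Group 4 + 160 → 8965; Group 5 − 160 → 8026
→ [1770, 248, 2815, 8965, 8026]

8965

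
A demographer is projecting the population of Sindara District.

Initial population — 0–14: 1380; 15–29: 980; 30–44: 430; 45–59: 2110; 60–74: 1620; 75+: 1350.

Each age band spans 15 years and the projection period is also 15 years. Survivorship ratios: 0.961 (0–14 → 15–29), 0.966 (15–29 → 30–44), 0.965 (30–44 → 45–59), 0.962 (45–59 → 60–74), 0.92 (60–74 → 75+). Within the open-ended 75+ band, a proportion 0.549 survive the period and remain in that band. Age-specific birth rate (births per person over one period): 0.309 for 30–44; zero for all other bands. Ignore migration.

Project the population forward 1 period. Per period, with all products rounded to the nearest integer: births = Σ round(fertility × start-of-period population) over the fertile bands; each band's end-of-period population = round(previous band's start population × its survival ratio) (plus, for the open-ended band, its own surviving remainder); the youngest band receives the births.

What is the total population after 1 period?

7082

Numbering the groups 1..6 from youngest to oldest:
After projecting period 1:
Births: 430 * 0.309 = 133
Group 2: 1380 * 0.961 = 1326
Group 3: 980 * 0.966 = 947
Group 4: 430 * 0.965 = 415
Group 5: 2110 * 0.962 = 2030
Group 6: 1620 * 0.92 + 1350 * 0.549 = 1490 + 741 = 2231
End of period: [133, 1326, 947, 415, 2030, 2231]
Total after period 1: 133 + 1326 + 947 + 415 + 2030 + 2231 = 7082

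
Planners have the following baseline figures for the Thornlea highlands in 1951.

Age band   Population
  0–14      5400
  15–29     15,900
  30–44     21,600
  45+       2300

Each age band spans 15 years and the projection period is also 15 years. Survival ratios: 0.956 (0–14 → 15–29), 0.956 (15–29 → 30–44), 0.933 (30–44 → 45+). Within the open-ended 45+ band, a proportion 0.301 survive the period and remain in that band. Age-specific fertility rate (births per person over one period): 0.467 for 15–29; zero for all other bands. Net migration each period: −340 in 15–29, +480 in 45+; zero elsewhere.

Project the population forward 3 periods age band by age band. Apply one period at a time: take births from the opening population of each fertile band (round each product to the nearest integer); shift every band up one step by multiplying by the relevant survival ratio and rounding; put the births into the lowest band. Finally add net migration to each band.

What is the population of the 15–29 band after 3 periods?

(Bands numbered youngest = 1 to oldest = 4.)
Period 1.
Births: 15900 × 0.467 = 7425
Band 2: 5400 × 0.956 = 5162
Band 3: 15900 × 0.956 = 15200
Band 4: 21600 × 0.933 + 2300 × 0.301 = 20153 + 692 = 20845
Net migration: Band 2 − 340 → 4822; Band 4 + 480 → 21325
→ [7425, 4822, 15200, 21325]
Period 2.
Births: 4822 × 0.467 = 2252
Band 2: 7425 × 0.956 = 7098
Band 3: 4822 × 0.956 = 4610
Band 4: 15200 × 0.933 + 21325 × 0.301 = 14182 + 6419 = 20601
Net migration: Band 2 − 340 → 6758; Band 4 + 480 → 21081
→ [2252, 6758, 4610, 21081]
Period 3.
Births: 6758 × 0.467 = 3156
Band 2: 2252 × 0.956 = 2153
Band 3: 6758 × 0.956 = 6461
Band 4: 4610 × 0.933 + 21081 × 0.301 = 4301 + 6345 = 10646
Net migration: Band 2 − 340 → 1813; Band 4 + 480 → 11126
→ [3156, 1813, 6461, 11126]

1813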